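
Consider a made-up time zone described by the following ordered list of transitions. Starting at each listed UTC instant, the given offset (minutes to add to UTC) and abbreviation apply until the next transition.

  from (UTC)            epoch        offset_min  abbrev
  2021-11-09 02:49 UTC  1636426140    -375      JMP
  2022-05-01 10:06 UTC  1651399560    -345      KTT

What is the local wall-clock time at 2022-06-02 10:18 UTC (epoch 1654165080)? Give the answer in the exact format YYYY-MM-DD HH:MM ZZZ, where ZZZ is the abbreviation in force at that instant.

Query: 2022-06-02 10:18 UTC
Rule 2/2 (KTT, -05:45): 2022-05-01 10:06 UTC ≤ query < +∞
10·60 + 18 - 345 = 273 min
273 = 0·1440 + 273; 273 = 4·60 + 33 → 04:33, same day
→ 2022-06-02 04:33 KTT

2022-06-02 04:33 KTT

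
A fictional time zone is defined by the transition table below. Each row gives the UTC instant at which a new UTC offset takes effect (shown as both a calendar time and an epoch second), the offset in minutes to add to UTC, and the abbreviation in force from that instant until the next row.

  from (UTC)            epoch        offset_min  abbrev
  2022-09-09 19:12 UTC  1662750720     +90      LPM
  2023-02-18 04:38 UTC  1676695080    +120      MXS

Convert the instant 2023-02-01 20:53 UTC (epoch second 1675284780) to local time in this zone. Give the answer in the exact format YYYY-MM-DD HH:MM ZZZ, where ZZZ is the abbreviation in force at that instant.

2023-02-01 22:23 LPM

Query: 2023-02-01 20:53 UTC
Rule 1/2 (LPM, +01:30): 2022-09-09 19:12 UTC ≤ query < 2023-02-18 04:38 UTC
20·60 + 53 + 90 = 1343 min
1343 = 0·1440 + 1343; 1343 = 22·60 + 23 → 22:23, same day
→ 2023-02-01 22:23 LPM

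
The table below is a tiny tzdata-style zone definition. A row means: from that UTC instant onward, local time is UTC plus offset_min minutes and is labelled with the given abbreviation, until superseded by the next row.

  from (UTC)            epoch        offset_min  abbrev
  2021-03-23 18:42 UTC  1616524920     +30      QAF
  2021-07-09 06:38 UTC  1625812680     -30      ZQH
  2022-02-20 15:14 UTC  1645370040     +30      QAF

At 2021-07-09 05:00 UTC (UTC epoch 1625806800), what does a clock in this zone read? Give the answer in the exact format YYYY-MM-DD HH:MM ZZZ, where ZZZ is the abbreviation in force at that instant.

Query: 2021-07-09 05:00 UTC
Rule 1/3 (QAF, +00:30): 2021-03-23 18:42 UTC ≤ query < 2021-07-09 06:38 UTC
5·60 + 0 + 30 = 330 min
330 = 0·1440 + 330; 330 = 5·60 + 30 → 05:30, same day
→ 2021-07-09 05:30 QAF

2021-07-09 05:30 QAF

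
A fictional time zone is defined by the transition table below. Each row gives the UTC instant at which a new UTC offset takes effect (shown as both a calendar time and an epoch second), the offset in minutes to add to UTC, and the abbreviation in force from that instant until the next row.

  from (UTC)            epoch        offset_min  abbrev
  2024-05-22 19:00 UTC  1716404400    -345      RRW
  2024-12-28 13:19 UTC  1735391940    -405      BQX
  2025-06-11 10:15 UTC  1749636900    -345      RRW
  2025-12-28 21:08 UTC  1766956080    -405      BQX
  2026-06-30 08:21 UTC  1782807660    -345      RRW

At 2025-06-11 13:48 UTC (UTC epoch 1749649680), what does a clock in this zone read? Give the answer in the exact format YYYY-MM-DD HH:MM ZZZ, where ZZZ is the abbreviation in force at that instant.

Query: 2025-06-11 13:48 UTC
Rule 3/5 (RRW, -05:45): 2025-06-11 10:15 UTC ≤ query < 2025-12-28 21:08 UTC
13·60 + 48 - 345 = 483 min
483 = 0·1440 + 483; 483 = 8·60 + 3 → 08:03, same day
→ 2025-06-11 08:03 RRW

2025-06-11 08:03 RRW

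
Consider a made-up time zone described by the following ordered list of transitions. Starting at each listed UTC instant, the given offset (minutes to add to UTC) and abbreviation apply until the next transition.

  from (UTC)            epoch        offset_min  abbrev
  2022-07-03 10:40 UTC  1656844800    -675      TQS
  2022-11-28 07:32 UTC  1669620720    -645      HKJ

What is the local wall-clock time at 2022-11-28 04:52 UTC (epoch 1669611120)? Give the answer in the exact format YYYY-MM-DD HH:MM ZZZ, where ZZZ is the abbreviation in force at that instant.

2022-11-27 17:37 TQS

Query: 2022-11-28 04:52 UTC
Rule 1/2 (TQS, -11:15): 2022-07-03 10:40 UTC ≤ query < 2022-11-28 07:32 UTC
4·60 + 52 - 675 = -383 min
-383 = -1·1440 + 1057; 1057 = 17·60 + 37 → 17:37, 2022-11-28 - 1 day = 2022-11-27
→ 2022-11-27 17:37 TQS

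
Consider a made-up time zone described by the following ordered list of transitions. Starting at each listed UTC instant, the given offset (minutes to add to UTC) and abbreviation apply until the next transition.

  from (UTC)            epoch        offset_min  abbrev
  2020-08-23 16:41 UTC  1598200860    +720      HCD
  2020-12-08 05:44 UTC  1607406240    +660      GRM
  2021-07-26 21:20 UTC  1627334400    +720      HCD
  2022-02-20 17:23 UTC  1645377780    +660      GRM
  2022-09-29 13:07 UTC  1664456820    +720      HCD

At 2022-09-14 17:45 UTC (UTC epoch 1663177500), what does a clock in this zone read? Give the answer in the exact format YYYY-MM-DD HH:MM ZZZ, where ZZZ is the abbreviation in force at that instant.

Query: 2022-09-14 17:45 UTC
Rule 4/5 (GRM, +11:00): 2022-02-20 17:23 UTC ≤ query < 2022-09-29 13:07 UTC
17·60 + 45 + 660 = 1725 min
1725 = 1·1440 + 285; 285 = 4·60 + 45 → 04:45, 2022-09-14 + 1 day = 2022-09-15
→ 2022-09-15 04:45 GRM

2022-09-15 04:45 GRM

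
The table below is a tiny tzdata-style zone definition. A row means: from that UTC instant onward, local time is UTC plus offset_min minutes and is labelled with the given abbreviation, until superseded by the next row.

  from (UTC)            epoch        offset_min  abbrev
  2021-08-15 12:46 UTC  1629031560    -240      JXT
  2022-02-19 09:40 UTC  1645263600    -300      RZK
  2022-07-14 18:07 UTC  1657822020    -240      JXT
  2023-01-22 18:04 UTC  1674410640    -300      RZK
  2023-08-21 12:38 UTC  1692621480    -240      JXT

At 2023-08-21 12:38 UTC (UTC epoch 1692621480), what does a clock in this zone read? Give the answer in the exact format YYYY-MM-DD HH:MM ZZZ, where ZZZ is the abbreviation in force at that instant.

2023-08-21 08:38 JXT

Query: 2023-08-21 12:38 UTC
Rule 5/5 (JXT, -04:00): 2023-08-21 12:38 UTC ≤ query < +∞
12·60 + 38 - 240 = 518 min
518 = 0·1440 + 518; 518 = 8·60 + 38 → 08:38, same day
→ 2023-08-21 08:38 JXT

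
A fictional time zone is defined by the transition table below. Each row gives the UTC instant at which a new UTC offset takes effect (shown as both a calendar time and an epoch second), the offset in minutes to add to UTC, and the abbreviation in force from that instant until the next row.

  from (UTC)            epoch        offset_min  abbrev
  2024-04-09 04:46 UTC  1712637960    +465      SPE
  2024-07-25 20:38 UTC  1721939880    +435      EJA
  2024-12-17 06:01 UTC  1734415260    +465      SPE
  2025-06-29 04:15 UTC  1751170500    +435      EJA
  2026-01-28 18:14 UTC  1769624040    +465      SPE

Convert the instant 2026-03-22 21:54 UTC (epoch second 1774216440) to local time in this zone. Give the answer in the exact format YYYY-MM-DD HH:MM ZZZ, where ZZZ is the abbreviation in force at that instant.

Query: 2026-03-22 21:54 UTC
Rule 5/5 (SPE, +07:45): 2026-01-28 18:14 UTC ≤ query < +∞
21·60 + 54 + 465 = 1779 min
1779 = 1·1440 + 339; 339 = 5·60 + 39 → 05:39, 2026-03-22 + 1 day = 2026-03-23
→ 2026-03-23 05:39 SPE

2026-03-23 05:39 SPE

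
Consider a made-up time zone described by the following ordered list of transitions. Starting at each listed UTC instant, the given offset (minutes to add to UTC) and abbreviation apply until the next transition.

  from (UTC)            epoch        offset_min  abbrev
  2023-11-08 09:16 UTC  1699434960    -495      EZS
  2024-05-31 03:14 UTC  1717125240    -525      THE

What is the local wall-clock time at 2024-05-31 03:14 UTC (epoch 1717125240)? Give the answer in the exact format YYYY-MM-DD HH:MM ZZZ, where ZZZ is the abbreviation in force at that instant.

Query: 2024-05-31 03:14 UTC
Rule 2/2 (THE, -08:45): 2024-05-31 03:14 UTC ≤ query < +∞
3·60 + 14 - 525 = -331 min
-331 = -1·1440 + 1109; 1109 = 18·60 + 29 → 18:29, 2024-05-31 - 1 day = 2024-05-30
→ 2024-05-30 18:29 THE

2024-05-30 18:29 THE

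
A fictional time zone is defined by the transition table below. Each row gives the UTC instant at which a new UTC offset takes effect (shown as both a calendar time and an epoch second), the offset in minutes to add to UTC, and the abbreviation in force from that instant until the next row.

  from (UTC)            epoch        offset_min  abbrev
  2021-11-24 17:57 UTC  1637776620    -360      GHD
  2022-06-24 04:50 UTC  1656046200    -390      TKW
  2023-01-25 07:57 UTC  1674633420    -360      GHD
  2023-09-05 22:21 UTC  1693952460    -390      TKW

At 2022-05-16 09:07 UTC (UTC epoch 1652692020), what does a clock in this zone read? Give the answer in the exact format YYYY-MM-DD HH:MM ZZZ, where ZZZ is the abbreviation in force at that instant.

2022-05-16 03:07 GHD

Query: 2022-05-16 09:07 UTC
Rule 1/4 (GHD, -06:00): 2021-11-24 17:57 UTC ≤ query < 2022-06-24 04:50 UTC
9·60 + 7 - 360 = 187 min
187 = 0·1440 + 187; 187 = 3·60 + 7 → 03:07, same day
→ 2022-05-16 03:07 GHD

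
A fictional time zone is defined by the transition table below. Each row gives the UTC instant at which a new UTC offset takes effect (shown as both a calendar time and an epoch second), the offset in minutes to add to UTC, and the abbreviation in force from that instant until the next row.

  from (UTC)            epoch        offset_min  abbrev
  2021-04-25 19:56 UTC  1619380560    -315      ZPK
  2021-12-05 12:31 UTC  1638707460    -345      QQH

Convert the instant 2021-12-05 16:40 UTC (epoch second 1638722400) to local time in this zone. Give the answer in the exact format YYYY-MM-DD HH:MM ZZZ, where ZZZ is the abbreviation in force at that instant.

2021-12-05 10:55 QQH

Query: 2021-12-05 16:40 UTC
Rule 2/2 (QQH, -05:45): 2021-12-05 12:31 UTC ≤ query < +∞
16·60 + 40 - 345 = 655 min
655 = 0·1440 + 655; 655 = 10·60 + 55 → 10:55, same day
→ 2021-12-05 10:55 QQH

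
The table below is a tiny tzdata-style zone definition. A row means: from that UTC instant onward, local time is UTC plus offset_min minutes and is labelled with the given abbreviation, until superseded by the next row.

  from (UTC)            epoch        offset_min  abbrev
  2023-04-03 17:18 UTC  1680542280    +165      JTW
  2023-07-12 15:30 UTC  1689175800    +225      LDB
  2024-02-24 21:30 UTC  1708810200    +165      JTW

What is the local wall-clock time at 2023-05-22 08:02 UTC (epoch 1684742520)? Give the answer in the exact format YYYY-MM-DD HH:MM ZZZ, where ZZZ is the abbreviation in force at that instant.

2023-05-22 10:47 JTW

Query: 2023-05-22 08:02 UTC
Rule 1/3 (JTW, +02:45): 2023-04-03 17:18 UTC ≤ query < 2023-07-12 15:30 UTC
8·60 + 2 + 165 = 647 min
647 = 0·1440 + 647; 647 = 10·60 + 47 → 10:47, same day
→ 2023-05-22 10:47 JTW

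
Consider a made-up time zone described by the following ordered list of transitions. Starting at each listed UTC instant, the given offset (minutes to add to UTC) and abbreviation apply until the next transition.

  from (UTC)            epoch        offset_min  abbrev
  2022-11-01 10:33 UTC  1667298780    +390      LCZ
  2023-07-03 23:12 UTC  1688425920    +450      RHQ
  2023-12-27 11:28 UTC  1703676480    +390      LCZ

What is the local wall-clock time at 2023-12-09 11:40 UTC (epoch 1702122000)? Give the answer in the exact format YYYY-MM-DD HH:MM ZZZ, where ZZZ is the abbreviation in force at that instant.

Query: 2023-12-09 11:40 UTC
Rule 2/3 (RHQ, +07:30): 2023-07-03 23:12 UTC ≤ query < 2023-12-27 11:28 UTC
11·60 + 40 + 450 = 1150 min
1150 = 0·1440 + 1150; 1150 = 19·60 + 10 → 19:10, same day
→ 2023-12-09 19:10 RHQ

2023-12-09 19:10 RHQ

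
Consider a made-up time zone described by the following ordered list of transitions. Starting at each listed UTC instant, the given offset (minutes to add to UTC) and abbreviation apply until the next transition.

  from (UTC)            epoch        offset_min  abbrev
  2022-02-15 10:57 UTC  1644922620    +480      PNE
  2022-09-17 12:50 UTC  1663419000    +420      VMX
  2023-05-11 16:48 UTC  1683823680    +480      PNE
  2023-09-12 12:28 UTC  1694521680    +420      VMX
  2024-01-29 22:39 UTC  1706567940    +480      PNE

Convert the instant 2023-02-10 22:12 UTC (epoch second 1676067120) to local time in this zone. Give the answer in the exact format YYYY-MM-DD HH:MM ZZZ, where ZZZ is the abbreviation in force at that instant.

Query: 2023-02-10 22:12 UTC
Rule 2/5 (VMX, +07:00): 2022-09-17 12:50 UTC ≤ query < 2023-05-11 16:48 UTC
22·60 + 12 + 420 = 1752 min
1752 = 1·1440 + 312; 312 = 5·60 + 12 → 05:12, 2023-02-10 + 1 day = 2023-02-11
→ 2023-02-11 05:12 VMX

2023-02-11 05:12 VMX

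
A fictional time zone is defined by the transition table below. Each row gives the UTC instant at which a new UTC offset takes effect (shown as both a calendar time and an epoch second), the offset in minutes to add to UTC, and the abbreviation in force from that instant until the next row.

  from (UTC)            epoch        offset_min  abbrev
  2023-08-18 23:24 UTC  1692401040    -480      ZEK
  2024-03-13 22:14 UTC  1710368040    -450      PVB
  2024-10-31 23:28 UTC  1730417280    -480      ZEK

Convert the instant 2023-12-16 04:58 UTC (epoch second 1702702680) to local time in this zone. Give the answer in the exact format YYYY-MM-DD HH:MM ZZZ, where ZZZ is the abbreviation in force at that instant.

2023-12-15 20:58 ZEK

Query: 2023-12-16 04:58 UTC
Rule 1/3 (ZEK, -08:00): 2023-08-18 23:24 UTC ≤ query < 2024-03-13 22:14 UTC
4·60 + 58 - 480 = -182 min
-182 = -1·1440 + 1258; 1258 = 20·60 + 58 → 20:58, 2023-12-16 - 1 day = 2023-12-15
→ 2023-12-15 20:58 ZEK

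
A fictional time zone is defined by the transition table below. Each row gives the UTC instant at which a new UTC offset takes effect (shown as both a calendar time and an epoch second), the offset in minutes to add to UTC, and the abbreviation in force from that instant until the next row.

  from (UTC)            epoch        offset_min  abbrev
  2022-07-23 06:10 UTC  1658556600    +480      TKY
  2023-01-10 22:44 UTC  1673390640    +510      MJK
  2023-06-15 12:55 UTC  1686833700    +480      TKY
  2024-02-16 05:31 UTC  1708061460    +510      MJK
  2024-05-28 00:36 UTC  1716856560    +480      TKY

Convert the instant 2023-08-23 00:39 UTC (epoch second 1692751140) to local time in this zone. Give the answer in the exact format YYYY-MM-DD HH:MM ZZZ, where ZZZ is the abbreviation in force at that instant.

2023-08-23 08:39 TKY

Query: 2023-08-23 00:39 UTC
Rule 3/5 (TKY, +08:00): 2023-06-15 12:55 UTC ≤ query < 2024-02-16 05:31 UTC
0·60 + 39 + 480 = 519 min
519 = 0·1440 + 519; 519 = 8·60 + 39 → 08:39, same day
→ 2023-08-23 08:39 TKY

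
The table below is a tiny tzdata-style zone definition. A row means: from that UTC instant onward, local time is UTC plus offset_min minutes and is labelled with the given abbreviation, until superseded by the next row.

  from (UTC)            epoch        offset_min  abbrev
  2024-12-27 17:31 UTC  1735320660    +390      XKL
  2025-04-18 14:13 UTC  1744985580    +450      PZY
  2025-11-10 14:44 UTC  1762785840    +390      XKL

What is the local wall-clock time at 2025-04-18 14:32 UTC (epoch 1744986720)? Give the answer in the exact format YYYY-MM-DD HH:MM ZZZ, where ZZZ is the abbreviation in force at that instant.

2025-04-18 22:02 PZY

Query: 2025-04-18 14:32 UTC
Rule 2/3 (PZY, +07:30): 2025-04-18 14:13 UTC ≤ query < 2025-11-10 14:44 UTC
14·60 + 32 + 450 = 1322 min
1322 = 0·1440 + 1322; 1322 = 22·60 + 2 → 22:02, same day
→ 2025-04-18 22:02 PZY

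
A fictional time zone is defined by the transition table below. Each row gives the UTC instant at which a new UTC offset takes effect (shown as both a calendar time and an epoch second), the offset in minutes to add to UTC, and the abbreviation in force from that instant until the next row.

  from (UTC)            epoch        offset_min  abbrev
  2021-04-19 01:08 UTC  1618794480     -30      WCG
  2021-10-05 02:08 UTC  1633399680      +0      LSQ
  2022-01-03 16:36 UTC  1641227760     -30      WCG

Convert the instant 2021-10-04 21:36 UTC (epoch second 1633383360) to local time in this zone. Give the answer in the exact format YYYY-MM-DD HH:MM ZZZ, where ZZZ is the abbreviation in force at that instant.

Query: 2021-10-04 21:36 UTC
Rule 1/3 (WCG, -00:30): 2021-04-19 01:08 UTC ≤ query < 2021-10-05 02:08 UTC
21·60 + 36 - 30 = 1266 min
1266 = 0·1440 + 1266; 1266 = 21·60 + 6 → 21:06, same day
→ 2021-10-04 21:06 WCG

2021-10-04 21:06 WCG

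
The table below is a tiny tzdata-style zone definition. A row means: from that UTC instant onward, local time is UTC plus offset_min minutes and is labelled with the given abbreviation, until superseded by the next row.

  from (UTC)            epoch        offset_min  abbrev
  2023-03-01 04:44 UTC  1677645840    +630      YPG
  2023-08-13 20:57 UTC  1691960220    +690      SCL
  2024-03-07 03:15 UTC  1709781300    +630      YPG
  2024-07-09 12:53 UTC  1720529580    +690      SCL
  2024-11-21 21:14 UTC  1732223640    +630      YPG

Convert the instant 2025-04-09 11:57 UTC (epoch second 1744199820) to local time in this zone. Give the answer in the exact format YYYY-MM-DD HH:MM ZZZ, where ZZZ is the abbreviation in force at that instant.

Query: 2025-04-09 11:57 UTC
Rule 5/5 (YPG, +10:30): 2024-11-21 21:14 UTC ≤ query < +∞
11·60 + 57 + 630 = 1347 min
1347 = 0·1440 + 1347; 1347 = 22·60 + 27 → 22:27, same day
→ 2025-04-09 22:27 YPG

2025-04-09 22:27 YPG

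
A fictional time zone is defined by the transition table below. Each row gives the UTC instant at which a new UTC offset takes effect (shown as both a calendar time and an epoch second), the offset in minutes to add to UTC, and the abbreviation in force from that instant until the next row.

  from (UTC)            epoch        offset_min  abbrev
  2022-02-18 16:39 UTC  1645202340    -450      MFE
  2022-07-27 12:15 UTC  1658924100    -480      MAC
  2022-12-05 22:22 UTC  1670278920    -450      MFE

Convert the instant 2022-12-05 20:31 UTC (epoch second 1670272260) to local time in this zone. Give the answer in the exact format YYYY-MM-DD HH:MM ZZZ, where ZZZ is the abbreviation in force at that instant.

Query: 2022-12-05 20:31 UTC
Rule 2/3 (MAC, -08:00): 2022-07-27 12:15 UTC ≤ query < 2022-12-05 22:22 UTC
20·60 + 31 - 480 = 751 min
751 = 0·1440 + 751; 751 = 12·60 + 31 → 12:31, same day
→ 2022-12-05 12:31 MAC

2022-12-05 12:31 MAC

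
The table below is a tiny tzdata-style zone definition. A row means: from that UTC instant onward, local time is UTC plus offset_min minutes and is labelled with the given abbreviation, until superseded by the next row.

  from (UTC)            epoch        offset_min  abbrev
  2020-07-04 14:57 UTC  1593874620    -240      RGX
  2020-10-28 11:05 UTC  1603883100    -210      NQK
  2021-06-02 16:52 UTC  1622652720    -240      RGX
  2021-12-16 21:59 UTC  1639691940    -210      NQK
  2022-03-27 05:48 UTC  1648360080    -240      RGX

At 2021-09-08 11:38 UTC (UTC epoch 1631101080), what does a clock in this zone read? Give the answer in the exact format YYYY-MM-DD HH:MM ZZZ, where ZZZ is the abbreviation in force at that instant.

Query: 2021-09-08 11:38 UTC
Rule 3/5 (RGX, -04:00): 2021-06-02 16:52 UTC ≤ query < 2021-12-16 21:59 UTC
11·60 + 38 - 240 = 458 min
458 = 0·1440 + 458; 458 = 7·60 + 38 → 07:38, same day
→ 2021-09-08 07:38 RGX

2021-09-08 07:38 RGX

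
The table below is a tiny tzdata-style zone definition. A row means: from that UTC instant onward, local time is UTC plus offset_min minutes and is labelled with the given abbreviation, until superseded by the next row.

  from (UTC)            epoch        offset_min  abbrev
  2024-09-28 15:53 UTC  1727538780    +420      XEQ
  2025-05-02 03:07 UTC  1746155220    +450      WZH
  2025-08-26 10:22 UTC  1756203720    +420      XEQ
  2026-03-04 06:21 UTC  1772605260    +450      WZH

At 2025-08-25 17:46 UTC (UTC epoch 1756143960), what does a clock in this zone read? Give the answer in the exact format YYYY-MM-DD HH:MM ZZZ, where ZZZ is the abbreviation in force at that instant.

Query: 2025-08-25 17:46 UTC
Rule 2/4 (WZH, +07:30): 2025-05-02 03:07 UTC ≤ query < 2025-08-26 10:22 UTC
17·60 + 46 + 450 = 1516 min
1516 = 1·1440 + 76; 76 = 1·60 + 16 → 01:16, 2025-08-25 + 1 day = 2025-08-26
→ 2025-08-26 01:16 WZH

2025-08-26 01:16 WZH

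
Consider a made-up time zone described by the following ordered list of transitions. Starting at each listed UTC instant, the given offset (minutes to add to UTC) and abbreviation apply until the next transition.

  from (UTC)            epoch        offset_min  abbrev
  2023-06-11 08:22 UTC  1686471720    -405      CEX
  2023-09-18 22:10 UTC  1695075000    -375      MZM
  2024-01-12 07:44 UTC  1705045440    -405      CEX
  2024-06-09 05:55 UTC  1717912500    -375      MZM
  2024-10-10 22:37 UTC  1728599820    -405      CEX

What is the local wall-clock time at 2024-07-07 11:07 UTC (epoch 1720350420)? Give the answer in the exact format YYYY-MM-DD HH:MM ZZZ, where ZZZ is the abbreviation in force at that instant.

Query: 2024-07-07 11:07 UTC
Rule 4/5 (MZM, -06:15): 2024-06-09 05:55 UTC ≤ query < 2024-10-10 22:37 UTC
11·60 + 7 - 375 = 292 min
292 = 0·1440 + 292; 292 = 4·60 + 52 → 04:52, same day
→ 2024-07-07 04:52 MZM

2024-07-07 04:52 MZM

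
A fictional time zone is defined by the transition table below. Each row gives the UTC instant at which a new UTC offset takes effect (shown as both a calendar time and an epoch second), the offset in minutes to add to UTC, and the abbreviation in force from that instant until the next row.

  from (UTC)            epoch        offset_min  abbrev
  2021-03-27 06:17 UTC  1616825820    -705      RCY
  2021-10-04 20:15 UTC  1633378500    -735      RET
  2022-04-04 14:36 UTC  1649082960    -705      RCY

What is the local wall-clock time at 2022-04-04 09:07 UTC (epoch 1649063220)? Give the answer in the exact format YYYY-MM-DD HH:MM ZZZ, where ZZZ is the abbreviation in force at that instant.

2022-04-03 20:52 RET

Query: 2022-04-04 09:07 UTC
Rule 2/3 (RET, -12:15): 2021-10-04 20:15 UTC ≤ query < 2022-04-04 14:36 UTC
9·60 + 7 - 735 = -188 min
-188 = -1·1440 + 1252; 1252 = 20·60 + 52 → 20:52, 2022-04-04 - 1 day = 2022-04-03
→ 2022-04-03 20:52 RET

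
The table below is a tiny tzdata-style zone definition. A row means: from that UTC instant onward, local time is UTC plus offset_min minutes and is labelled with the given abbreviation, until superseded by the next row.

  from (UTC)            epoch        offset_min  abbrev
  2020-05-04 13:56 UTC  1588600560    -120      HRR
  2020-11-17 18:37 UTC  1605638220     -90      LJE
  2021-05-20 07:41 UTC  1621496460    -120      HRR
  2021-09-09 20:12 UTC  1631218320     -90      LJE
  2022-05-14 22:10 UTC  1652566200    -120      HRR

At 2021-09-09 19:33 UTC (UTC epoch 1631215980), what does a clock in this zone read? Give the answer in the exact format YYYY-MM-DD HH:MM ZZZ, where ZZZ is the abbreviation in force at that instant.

Query: 2021-09-09 19:33 UTC
Rule 3/5 (HRR, -02:00): 2021-05-20 07:41 UTC ≤ query < 2021-09-09 20:12 UTC
19·60 + 33 - 120 = 1053 min
1053 = 0·1440 + 1053; 1053 = 17·60 + 33 → 17:33, same day
→ 2021-09-09 17:33 HRR

2021-09-09 17:33 HRR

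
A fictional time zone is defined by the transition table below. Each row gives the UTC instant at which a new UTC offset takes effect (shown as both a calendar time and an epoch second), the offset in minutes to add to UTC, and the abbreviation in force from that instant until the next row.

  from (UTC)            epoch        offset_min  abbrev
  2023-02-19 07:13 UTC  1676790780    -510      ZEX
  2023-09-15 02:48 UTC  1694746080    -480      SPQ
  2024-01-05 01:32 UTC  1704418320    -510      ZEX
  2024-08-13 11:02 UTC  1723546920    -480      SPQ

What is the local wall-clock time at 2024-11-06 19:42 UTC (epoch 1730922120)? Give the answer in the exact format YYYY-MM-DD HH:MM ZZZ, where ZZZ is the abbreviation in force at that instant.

Query: 2024-11-06 19:42 UTC
Rule 4/4 (SPQ, -08:00): 2024-08-13 11:02 UTC ≤ query < +∞
19·60 + 42 - 480 = 702 min
702 = 0·1440 + 702; 702 = 11·60 + 42 → 11:42, same day
→ 2024-11-06 11:42 SPQ

2024-11-06 11:42 SPQ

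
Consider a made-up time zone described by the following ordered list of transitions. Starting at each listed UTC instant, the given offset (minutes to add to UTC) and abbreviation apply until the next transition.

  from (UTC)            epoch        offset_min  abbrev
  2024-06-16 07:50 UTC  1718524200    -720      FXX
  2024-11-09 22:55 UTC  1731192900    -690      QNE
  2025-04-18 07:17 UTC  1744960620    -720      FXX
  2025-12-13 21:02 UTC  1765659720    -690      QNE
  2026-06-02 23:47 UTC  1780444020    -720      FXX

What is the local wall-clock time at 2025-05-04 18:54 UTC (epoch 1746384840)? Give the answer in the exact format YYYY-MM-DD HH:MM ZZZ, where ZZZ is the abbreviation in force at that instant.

Query: 2025-05-04 18:54 UTC
Rule 3/5 (FXX, -12:00): 2025-04-18 07:17 UTC ≤ query < 2025-12-13 21:02 UTC
18·60 + 54 - 720 = 414 min
414 = 0·1440 + 414; 414 = 6·60 + 54 → 06:54, same day
→ 2025-05-04 06:54 FXX

2025-05-04 06:54 FXX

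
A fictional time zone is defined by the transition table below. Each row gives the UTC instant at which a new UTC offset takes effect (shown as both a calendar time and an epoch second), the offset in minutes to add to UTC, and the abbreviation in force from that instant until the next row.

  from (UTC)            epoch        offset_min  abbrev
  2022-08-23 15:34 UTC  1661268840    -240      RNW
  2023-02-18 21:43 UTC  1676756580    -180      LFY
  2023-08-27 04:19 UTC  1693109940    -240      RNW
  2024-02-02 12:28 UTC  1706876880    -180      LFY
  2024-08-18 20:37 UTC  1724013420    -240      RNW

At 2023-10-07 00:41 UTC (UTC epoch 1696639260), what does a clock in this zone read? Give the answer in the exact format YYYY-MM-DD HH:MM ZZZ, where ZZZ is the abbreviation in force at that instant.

2023-10-06 20:41 RNW

Query: 2023-10-07 00:41 UTC
Rule 3/5 (RNW, -04:00): 2023-08-27 04:19 UTC ≤ query < 2024-02-02 12:28 UTC
0·60 + 41 - 240 = -199 min
-199 = -1·1440 + 1241; 1241 = 20·60 + 41 → 20:41, 2023-10-07 - 1 day = 2023-10-06
→ 2023-10-06 20:41 RNW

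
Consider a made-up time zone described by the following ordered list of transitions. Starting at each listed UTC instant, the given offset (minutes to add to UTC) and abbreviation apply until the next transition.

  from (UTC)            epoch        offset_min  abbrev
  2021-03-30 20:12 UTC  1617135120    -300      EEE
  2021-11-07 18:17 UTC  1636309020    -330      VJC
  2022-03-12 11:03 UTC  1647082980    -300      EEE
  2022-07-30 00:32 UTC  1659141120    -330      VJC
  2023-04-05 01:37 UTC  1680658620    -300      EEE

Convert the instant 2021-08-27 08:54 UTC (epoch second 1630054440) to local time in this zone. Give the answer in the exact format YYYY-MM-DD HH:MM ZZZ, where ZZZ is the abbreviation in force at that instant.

Query: 2021-08-27 08:54 UTC
Rule 1/5 (EEE, -05:00): 2021-03-30 20:12 UTC ≤ query < 2021-11-07 18:17 UTC
8·60 + 54 - 300 = 234 min
234 = 0·1440 + 234; 234 = 3·60 + 54 → 03:54, same day
→ 2021-08-27 03:54 EEE

2021-08-27 03:54 EEE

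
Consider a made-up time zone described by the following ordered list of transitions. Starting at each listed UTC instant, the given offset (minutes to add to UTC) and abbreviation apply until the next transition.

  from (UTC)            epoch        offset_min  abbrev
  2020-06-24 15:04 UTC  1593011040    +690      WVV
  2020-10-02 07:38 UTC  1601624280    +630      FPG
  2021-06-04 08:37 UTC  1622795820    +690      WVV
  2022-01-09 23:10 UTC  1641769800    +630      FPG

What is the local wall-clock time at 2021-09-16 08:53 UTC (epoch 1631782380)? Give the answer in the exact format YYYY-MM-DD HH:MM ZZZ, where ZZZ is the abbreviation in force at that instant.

2021-09-16 20:23 WVV

Query: 2021-09-16 08:53 UTC
Rule 3/4 (WVV, +11:30): 2021-06-04 08:37 UTC ≤ query < 2022-01-09 23:10 UTC
8·60 + 53 + 690 = 1223 min
1223 = 0·1440 + 1223; 1223 = 20·60 + 23 → 20:23, same day
→ 2021-09-16 20:23 WVV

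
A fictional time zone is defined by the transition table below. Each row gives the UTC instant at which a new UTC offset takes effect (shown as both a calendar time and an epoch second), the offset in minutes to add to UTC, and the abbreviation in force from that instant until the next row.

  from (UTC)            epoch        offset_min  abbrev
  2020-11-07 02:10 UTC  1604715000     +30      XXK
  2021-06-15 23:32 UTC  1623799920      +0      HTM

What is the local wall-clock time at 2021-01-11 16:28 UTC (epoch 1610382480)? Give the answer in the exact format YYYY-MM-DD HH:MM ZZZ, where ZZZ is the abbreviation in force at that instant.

2021-01-11 16:58 XXK

Query: 2021-01-11 16:28 UTC
Rule 1/2 (XXK, +00:30): 2020-11-07 02:10 UTC ≤ query < 2021-06-15 23:32 UTC
16·60 + 28 + 30 = 1018 min
1018 = 0·1440 + 1018; 1018 = 16·60 + 58 → 16:58, same day
→ 2021-01-11 16:58 XXK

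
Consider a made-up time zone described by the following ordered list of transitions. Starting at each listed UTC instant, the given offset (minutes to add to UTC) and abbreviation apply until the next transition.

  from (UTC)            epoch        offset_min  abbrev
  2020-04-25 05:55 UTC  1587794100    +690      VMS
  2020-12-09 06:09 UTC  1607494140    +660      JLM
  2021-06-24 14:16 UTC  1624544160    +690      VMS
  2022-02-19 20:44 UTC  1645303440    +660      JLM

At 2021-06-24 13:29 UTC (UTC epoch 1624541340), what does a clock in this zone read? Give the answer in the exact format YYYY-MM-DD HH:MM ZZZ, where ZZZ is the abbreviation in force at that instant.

2021-06-25 00:29 JLM

Query: 2021-06-24 13:29 UTC
Rule 2/4 (JLM, +11:00): 2020-12-09 06:09 UTC ≤ query < 2021-06-24 14:16 UTC
13·60 + 29 + 660 = 1469 min
1469 = 1·1440 + 29; 29 = 0·60 + 29 → 00:29, 2021-06-24 + 1 day = 2021-06-25
→ 2021-06-25 00:29 JLM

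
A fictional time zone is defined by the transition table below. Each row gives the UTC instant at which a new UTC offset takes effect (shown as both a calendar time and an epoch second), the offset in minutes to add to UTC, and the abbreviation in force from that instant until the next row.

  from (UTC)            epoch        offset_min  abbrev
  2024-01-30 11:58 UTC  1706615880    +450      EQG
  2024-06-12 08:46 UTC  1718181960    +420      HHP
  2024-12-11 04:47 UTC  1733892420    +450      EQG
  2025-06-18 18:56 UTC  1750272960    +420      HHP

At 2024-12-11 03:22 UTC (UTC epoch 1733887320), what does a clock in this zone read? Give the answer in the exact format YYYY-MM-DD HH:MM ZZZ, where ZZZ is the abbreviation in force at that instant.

2024-12-11 10:22 HHP

Query: 2024-12-11 03:22 UTC
Rule 2/4 (HHP, +07:00): 2024-06-12 08:46 UTC ≤ query < 2024-12-11 04:47 UTC
3·60 + 22 + 420 = 622 min
622 = 0·1440 + 622; 622 = 10·60 + 22 → 10:22, same day
→ 2024-12-11 10:22 HHP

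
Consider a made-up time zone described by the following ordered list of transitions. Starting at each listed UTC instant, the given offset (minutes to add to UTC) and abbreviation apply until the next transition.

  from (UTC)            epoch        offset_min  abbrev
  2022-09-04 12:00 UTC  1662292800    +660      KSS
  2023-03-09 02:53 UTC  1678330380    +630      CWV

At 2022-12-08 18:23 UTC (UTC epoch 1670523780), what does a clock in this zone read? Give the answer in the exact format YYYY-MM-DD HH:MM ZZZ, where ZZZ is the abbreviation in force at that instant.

Query: 2022-12-08 18:23 UTC
Rule 1/2 (KSS, +11:00): 2022-09-04 12:00 UTC ≤ query < 2023-03-09 02:53 UTC
18·60 + 23 + 660 = 1763 min
1763 = 1·1440 + 323; 323 = 5·60 + 23 → 05:23, 2022-12-08 + 1 day = 2022-12-09
→ 2022-12-09 05:23 KSS

2022-12-09 05:23 KSS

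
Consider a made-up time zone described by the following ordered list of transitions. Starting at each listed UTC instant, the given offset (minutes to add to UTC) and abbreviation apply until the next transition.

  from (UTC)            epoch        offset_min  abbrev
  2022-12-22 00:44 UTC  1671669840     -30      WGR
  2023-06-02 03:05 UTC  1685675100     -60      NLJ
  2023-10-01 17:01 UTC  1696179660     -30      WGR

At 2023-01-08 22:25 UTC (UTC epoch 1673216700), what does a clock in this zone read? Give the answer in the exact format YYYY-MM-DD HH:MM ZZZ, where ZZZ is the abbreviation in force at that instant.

Query: 2023-01-08 22:25 UTC
Rule 1/3 (WGR, -00:30): 2022-12-22 00:44 UTC ≤ query < 2023-06-02 03:05 UTC
22·60 + 25 - 30 = 1315 min
1315 = 0·1440 + 1315; 1315 = 21·60 + 55 → 21:55, same day
→ 2023-01-08 21:55 WGR

2023-01-08 21:55 WGR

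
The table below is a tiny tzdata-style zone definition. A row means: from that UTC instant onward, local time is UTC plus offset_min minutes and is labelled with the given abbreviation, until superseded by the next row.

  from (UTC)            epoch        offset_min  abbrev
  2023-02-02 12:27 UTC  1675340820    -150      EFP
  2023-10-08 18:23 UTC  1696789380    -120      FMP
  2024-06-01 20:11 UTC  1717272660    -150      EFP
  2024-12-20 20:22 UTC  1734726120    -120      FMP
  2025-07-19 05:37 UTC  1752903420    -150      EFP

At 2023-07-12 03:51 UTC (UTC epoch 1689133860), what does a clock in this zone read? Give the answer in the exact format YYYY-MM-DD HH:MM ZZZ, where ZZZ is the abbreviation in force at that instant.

2023-07-12 01:21 EFP

Query: 2023-07-12 03:51 UTC
Rule 1/5 (EFP, -02:30): 2023-02-02 12:27 UTC ≤ query < 2023-10-08 18:23 UTC
3·60 + 51 - 150 = 81 min
81 = 0·1440 + 81; 81 = 1·60 + 21 → 01:21, same day
→ 2023-07-12 01:21 EFP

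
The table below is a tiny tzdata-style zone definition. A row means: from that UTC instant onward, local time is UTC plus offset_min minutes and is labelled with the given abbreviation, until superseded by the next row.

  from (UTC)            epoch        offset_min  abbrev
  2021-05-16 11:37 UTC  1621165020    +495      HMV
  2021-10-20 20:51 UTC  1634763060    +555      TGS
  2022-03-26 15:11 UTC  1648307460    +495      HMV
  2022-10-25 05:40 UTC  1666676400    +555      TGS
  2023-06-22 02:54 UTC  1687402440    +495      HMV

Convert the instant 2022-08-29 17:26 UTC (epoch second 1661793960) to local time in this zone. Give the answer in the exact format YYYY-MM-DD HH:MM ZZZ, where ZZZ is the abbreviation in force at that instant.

2022-08-30 01:41 HMV

Query: 2022-08-29 17:26 UTC
Rule 3/5 (HMV, +08:15): 2022-03-26 15:11 UTC ≤ query < 2022-10-25 05:40 UTC
17·60 + 26 + 495 = 1541 min
1541 = 1·1440 + 101; 101 = 1·60 + 41 → 01:41, 2022-08-29 + 1 day = 2022-08-30
→ 2022-08-30 01:41 HMV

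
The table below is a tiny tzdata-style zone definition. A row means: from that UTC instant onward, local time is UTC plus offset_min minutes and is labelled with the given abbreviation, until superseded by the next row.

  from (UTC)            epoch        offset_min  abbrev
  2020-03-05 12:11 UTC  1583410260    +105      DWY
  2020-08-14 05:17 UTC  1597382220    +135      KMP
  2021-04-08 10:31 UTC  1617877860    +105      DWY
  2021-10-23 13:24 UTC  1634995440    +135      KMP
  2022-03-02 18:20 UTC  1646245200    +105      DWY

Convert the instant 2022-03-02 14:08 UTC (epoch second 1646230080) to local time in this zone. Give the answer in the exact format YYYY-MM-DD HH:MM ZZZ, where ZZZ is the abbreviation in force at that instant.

2022-03-02 16:23 KMP

Query: 2022-03-02 14:08 UTC
Rule 4/5 (KMP, +02:15): 2021-10-23 13:24 UTC ≤ query < 2022-03-02 18:20 UTC
14·60 + 8 + 135 = 983 min
983 = 0·1440 + 983; 983 = 16·60 + 23 → 16:23, same day
→ 2022-03-02 16:23 KMP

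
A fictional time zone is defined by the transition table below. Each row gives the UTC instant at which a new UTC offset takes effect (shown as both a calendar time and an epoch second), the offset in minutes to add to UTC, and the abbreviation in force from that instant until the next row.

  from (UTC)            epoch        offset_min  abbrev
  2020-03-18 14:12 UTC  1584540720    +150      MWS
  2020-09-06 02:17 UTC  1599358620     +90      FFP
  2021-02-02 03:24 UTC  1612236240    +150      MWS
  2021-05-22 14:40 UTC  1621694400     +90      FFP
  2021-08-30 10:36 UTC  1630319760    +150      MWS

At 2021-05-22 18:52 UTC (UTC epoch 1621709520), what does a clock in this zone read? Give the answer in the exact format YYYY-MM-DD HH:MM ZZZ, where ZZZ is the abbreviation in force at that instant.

2021-05-22 20:22 FFP

Query: 2021-05-22 18:52 UTC
Rule 4/5 (FFP, +01:30): 2021-05-22 14:40 UTC ≤ query < 2021-08-30 10:36 UTC
18·60 + 52 + 90 = 1222 min
1222 = 0·1440 + 1222; 1222 = 20·60 + 22 → 20:22, same day
→ 2021-05-22 20:22 FFP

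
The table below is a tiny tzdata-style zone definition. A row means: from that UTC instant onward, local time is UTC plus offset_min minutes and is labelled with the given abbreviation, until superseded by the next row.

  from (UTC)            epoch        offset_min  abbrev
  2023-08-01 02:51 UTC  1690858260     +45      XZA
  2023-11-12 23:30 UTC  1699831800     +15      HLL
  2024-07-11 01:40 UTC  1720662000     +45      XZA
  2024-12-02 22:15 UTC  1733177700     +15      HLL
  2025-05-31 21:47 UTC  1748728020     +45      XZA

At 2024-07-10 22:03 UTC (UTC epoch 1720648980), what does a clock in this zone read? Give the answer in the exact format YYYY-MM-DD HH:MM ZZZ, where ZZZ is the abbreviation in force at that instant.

2024-07-10 22:18 HLL

Query: 2024-07-10 22:03 UTC
Rule 2/5 (HLL, +00:15): 2023-11-12 23:30 UTC ≤ query < 2024-07-11 01:40 UTC
22·60 + 3 + 15 = 1338 min
1338 = 0·1440 + 1338; 1338 = 22·60 + 18 → 22:18, same day
→ 2024-07-10 22:18 HLL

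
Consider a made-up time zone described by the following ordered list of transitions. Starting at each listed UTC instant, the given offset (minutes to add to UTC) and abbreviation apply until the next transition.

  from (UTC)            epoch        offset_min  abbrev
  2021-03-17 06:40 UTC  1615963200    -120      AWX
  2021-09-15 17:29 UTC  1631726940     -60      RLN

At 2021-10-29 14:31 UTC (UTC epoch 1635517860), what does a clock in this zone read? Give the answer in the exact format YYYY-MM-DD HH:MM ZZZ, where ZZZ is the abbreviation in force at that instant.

Query: 2021-10-29 14:31 UTC
Rule 2/2 (RLN, -01:00): 2021-09-15 17:29 UTC ≤ query < +∞
14·60 + 31 - 60 = 811 min
811 = 0·1440 + 811; 811 = 13·60 + 31 → 13:31, same day
→ 2021-10-29 13:31 RLN

2021-10-29 13:31 RLN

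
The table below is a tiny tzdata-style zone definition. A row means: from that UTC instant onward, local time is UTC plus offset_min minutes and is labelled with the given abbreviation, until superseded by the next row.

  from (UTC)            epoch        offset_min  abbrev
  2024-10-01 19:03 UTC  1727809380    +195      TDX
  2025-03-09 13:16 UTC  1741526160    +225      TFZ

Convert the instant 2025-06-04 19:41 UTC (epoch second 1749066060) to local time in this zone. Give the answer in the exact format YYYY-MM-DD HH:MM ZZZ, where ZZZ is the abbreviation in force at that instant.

2025-06-04 23:26 TFZ

Query: 2025-06-04 19:41 UTC
Rule 2/2 (TFZ, +03:45): 2025-03-09 13:16 UTC ≤ query < +∞
19·60 + 41 + 225 = 1406 min
1406 = 0·1440 + 1406; 1406 = 23·60 + 26 → 23:26, same day
→ 2025-06-04 23:26 TFZ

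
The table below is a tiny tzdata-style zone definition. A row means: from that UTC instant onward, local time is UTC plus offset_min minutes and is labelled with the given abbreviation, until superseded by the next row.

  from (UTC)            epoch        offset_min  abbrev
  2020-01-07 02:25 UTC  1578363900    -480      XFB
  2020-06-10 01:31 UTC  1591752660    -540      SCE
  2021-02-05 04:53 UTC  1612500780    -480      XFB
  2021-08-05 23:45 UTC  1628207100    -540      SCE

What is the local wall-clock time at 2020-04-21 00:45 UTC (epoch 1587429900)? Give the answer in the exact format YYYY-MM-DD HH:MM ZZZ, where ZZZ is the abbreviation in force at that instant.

Query: 2020-04-21 00:45 UTC
Rule 1/4 (XFB, -08:00): 2020-01-07 02:25 UTC ≤ query < 2020-06-10 01:31 UTC
0·60 + 45 - 480 = -435 min
-435 = -1·1440 + 1005; 1005 = 16·60 + 45 → 16:45, 2020-04-21 - 1 day = 2020-04-20
→ 2020-04-20 16:45 XFB

2020-04-20 16:45 XFB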